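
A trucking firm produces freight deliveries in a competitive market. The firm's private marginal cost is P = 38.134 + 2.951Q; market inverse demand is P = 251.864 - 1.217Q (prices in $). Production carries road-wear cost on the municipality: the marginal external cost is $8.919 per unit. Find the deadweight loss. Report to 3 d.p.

Market equilibrium (private): 38.134 + 2.951Q = 251.864 - 1.217Q → Q_m = 51.2788.
Social marginal cost = private MC + MEC = 47.053 + 2.951Q.
Set SMC = demand: 47.053 + 2.951Q = 251.864 - 1.217Q → Q* = 49.1389.
Height of the DWL triangle at Q_m is SMC(Q_m) − demand(Q_m) = MEC(Q_m) = 8.9190.
DWL = ½ × 2.1399 × 8.9190 = 9.5429.

DWL = $9.543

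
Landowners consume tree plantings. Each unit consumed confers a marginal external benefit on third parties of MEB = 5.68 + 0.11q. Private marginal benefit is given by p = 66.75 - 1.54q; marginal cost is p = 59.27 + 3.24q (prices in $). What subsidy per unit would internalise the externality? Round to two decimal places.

subsidy = $5.99 per unit

Social marginal benefit = demand + MEB = 72.43 - 1.43q.
Set SMB = MC: 72.43 - 1.43q = 59.27 + 3.24q → q* = 2.8180.
The Pigouvian subsidy equals MEB at q*: 5.68 + 0.11×2.8180 = 5.9900.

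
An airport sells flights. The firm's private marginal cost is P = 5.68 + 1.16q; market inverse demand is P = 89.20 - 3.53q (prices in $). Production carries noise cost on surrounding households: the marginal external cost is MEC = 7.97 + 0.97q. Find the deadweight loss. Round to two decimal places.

DWL = $56.29

Market equilibrium (private): 5.68 + 1.16q = 89.20 - 3.53q → q_m = 17.8081.
Social marginal cost = private MC + MEC = 13.65 + 2.13q.
Set SMC = demand: 13.65 + 2.13q = 89.20 - 3.53q → q* = 13.3481.
The loss is the area between SMC and demand from q* to q_m; with linear curves that's a triangle of height MEC(q_m).
DWL = ½ × 4.4600 × 25.2439 = 56.2939.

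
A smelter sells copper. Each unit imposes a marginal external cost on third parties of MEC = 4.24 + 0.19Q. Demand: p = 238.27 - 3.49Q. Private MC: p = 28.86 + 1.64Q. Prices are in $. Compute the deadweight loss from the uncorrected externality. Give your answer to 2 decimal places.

Market equilibrium (private): 28.86 + 1.64Q = 238.27 - 3.49Q → Q_m = 40.8207.
Social marginal cost = private MC + MEC = 33.10 + 1.83Q.
Set SMC = demand: 33.10 + 1.83Q = 238.27 - 3.49Q → Q* = 38.5658.
The loss is the area between SMC and demand from Q* to Q_m; with linear curves that's a triangle of height MEC(Q_m).
DWL = ½ × 2.2549 × 11.9959 = 13.5248.

DWL = $13.52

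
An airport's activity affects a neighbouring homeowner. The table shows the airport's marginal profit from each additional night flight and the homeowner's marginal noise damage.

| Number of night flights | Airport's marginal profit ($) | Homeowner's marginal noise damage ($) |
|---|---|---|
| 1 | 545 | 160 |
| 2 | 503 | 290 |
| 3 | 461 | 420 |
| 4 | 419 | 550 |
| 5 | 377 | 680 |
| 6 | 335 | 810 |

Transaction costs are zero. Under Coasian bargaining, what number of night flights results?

3

Bargaining reaches the level where marginal profit last exceeds marginal noise damage.
That holds through level 3 (461 ≥ 420) but not at 4 (419 < 550).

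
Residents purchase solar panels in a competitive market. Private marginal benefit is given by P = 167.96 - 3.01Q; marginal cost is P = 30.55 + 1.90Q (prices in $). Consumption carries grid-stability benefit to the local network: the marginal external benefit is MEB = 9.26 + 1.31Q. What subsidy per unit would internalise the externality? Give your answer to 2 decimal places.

Social marginal benefit = demand + MEB = 177.22 - 1.70Q.
Set SMB = MC: 177.22 - 1.70Q = 30.55 + 1.90Q → Q* = 40.7417.
The Pigouvian subsidy equals MEB at Q*: 9.26 + 1.31×40.7417 = 62.6316.

subsidy = $62.63 per unit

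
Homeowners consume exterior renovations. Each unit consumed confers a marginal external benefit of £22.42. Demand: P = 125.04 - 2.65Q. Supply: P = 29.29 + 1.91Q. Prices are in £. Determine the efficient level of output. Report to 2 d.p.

Q* = 25.91

Social marginal benefit = demand + MEB = 147.46 - 2.65Q.
Set SMB = MC: 147.46 - 2.65Q = 29.29 + 1.91Q → Q* = 25.9145.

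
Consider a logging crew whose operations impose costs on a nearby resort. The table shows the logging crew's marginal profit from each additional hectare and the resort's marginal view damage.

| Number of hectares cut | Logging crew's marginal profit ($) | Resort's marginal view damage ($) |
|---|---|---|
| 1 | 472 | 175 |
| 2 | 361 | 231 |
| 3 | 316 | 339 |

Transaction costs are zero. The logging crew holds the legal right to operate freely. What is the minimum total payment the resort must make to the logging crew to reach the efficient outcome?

Left alone the logging crew would choose level 3 (marginal profit stays positive).
Efficient level: k* = 2 (marginal profit ≥ marginal view damage through 2).
The resort must at least cover the logging crew's forgone profit from cutting 3→2: 316 = 316.

$316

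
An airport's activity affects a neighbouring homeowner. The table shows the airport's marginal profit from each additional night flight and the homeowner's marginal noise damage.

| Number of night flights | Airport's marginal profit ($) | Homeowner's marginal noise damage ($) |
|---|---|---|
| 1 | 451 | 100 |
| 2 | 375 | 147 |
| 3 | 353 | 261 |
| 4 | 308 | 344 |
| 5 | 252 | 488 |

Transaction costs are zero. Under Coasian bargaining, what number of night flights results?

Bargaining reaches the level where marginal profit last exceeds marginal noise damage.
That holds through level 3 (353 ≥ 261) but not at 4 (308 < 344).

3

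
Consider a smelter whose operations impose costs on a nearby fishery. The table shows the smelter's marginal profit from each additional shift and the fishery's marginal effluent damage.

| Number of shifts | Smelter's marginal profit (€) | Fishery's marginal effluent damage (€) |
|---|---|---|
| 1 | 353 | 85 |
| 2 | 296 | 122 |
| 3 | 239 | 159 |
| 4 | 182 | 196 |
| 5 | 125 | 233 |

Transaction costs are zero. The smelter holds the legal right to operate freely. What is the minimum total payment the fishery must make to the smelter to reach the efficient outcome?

€307

Left alone the smelter would choose level 5 (marginal profit stays positive).
Efficient level: k* = 3 (marginal profit ≥ marginal effluent damage through 3).
The fishery must at least cover the smelter's forgone profit from cutting 5→3: 182 + 125 = 307.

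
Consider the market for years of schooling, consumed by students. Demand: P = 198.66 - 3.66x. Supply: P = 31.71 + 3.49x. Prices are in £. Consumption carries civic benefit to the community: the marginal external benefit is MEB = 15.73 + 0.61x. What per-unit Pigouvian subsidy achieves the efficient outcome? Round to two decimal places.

Social marginal benefit = demand + MEB = 214.39 - 3.05x.
Set SMB = MC: 214.39 - 3.05x = 31.71 + 3.49x → x* = 27.9327.
The Pigouvian subsidy equals MEB at x*: 15.73 + 0.61×27.9327 = 32.7689.

subsidy = £32.77 per unit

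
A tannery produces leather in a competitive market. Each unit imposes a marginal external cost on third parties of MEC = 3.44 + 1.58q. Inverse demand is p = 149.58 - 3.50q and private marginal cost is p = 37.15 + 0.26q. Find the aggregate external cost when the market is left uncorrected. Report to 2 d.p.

809.20

Market equilibrium (private): 37.15 + 0.26q = 149.58 - 3.50q → q_m = 29.9016.
Total external cost = ∫₀^{q_m} (3.44 + 1.58q) dq = 3.44×29.9016 + ½×1.58×29.9016² = 809.2050.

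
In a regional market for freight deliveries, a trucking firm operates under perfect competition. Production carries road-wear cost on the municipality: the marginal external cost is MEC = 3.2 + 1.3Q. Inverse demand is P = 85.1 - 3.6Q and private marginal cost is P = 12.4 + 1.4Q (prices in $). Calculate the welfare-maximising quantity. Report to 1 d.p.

Q* = 11.0

Social marginal cost = private MC + MEC = 15.6 + 2.7Q.
Set SMC = demand: 15.6 + 2.7Q = 85.1 - 3.6Q → Q* = 11.0317.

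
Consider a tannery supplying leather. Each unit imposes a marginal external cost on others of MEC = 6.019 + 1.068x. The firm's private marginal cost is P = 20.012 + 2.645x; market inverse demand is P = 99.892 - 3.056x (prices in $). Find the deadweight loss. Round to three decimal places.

DWL = $32.523

Market equilibrium (private): 20.012 + 2.645x = 99.892 - 3.056x → x_m = 14.0116.
Social marginal cost = private MC + MEC = 26.031 + 3.713x.
Set SMC = demand: 26.031 + 3.713x = 99.892 - 3.056x → x* = 10.9117.
Height of the DWL triangle at x_m is SMC(x_m) − demand(x_m) = MEC(x_m) = 20.9834.
DWL = ½ × 3.0999 × 20.9834 = 32.5232.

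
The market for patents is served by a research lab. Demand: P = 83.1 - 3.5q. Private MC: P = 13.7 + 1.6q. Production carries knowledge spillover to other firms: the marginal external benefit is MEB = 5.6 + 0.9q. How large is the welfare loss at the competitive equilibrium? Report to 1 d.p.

Market equilibrium (private): 13.7 + 1.6q = 83.1 - 3.5q → q_m = 13.6078.
Social marginal cost = private MC − MEB = 8.1 + 0.7q.
Set SMC = demand: 8.1 + 0.7q = 83.1 - 3.5q → q* = 17.8571.
Between q* and q_m the wedge demand − SMC runs linearly from 0 to MEB(q_m), so the loss is a triangle.
DWL = ½ × 4.2493 × 17.8471 = 37.9188.

DWL = 37.9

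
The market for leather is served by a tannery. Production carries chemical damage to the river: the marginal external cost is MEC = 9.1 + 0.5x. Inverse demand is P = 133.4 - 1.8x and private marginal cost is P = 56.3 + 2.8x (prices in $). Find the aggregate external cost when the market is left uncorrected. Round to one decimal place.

$222.8

Market equilibrium (private): 56.3 + 2.8x = 133.4 - 1.8x → x_m = 16.7609.
Total external cost = ∫₀^{x_m} (9.1 + 0.5x) dx = 9.1×16.7609 + ½×0.5×16.7609² = 222.7561.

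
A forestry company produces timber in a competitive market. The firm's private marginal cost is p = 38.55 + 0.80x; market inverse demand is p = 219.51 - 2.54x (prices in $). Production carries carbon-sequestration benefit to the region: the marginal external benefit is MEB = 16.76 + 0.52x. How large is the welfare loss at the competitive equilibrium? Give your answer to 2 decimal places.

Market equilibrium (private): 38.55 + 0.80x = 219.51 - 2.54x → x_m = 54.1796.
Social marginal cost = private MC − MEB = 21.79 + 0.28x.
Set SMC = demand: 21.79 + 0.28x = 219.51 - 2.54x → x* = 70.1135.
The welfare-loss triangle has base |x_m − x*| and height MEB(x_m) (the vertical gap between SMC and demand is zero at x* and MEB at x_m).
DWL = ½ × 15.9339 × 44.9334 = 357.9822.

DWL = $357.98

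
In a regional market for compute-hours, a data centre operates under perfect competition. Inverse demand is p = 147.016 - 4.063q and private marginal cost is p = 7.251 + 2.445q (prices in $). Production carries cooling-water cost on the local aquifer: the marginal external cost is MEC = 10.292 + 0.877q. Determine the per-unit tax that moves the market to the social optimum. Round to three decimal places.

tax = $25.667 per unit

Social marginal cost = private MC + MEC = 17.543 + 3.322q.
Set SMC = demand: 17.543 + 3.322q = 147.016 - 4.063q → q* = 17.5319.
The Pigouvian tax equals MEC at q*: 10.292 + 0.877×17.5319 = 25.6675.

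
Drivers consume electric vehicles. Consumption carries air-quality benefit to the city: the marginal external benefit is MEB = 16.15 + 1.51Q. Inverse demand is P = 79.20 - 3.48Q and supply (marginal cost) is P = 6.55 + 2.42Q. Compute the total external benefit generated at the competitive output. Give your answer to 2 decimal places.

Market equilibrium (private): 6.55 + 2.42Q = 79.20 - 3.48Q → Q_m = 12.3136.
Total external benefit = ∫₀^{Q_m} (16.15 + 1.51Q) dQ = 16.15×12.3136 + ½×1.51×12.3136² = 313.3413.

313.34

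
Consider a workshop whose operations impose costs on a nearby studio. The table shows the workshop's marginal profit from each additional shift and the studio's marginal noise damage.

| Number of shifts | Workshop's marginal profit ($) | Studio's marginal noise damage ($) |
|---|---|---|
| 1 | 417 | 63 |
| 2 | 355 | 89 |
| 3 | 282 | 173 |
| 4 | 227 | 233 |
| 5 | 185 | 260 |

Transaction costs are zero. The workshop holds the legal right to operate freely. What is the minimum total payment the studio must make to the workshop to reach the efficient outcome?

Left alone the workshop would choose level 5 (marginal profit stays positive).
Efficient level: k* = 3 (marginal profit ≥ marginal noise damage through 3).
The studio must at least cover the workshop's forgone profit from cutting 5→3: 227 + 185 = 412.

$412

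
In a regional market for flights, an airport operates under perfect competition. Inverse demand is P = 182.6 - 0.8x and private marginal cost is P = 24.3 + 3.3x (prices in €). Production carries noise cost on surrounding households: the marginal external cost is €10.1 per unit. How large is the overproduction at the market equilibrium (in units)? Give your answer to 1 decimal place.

2.5 units

Market equilibrium (private): 24.3 + 3.3x = 182.6 - 0.8x → x_m = 38.6098.
Social marginal cost = private MC + MEC = 34.4 + 3.3x.
Set SMC = demand: 34.4 + 3.3x = 182.6 - 0.8x → x* = 36.1463.
Gap = |38.6098 − 36.1463| = 2.4635.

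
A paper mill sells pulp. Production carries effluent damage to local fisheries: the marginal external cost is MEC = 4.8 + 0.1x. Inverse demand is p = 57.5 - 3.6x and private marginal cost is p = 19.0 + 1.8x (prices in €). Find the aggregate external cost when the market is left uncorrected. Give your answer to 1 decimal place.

Market equilibrium (private): 19.0 + 1.8x = 57.5 - 3.6x → x_m = 7.1296.
Total external cost = ∫₀^{x_m} (4.8 + 0.1x) dx = 4.8×7.1296 + ½×0.1×7.1296² = 36.7636.

€36.8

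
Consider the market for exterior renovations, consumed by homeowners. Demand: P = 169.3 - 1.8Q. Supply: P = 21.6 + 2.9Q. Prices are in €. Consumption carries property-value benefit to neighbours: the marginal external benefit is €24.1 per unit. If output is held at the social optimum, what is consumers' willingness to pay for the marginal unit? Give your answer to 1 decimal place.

Social marginal benefit = demand + MEB = 193.4 - 1.8Q.
Set SMB = MC: 193.4 - 1.8Q = 21.6 + 2.9Q → Q* = 36.5532.
Consumer price on the demand curve at Q*: 169.3 − 1.8×36.5532 = 103.5042.

P = €103.5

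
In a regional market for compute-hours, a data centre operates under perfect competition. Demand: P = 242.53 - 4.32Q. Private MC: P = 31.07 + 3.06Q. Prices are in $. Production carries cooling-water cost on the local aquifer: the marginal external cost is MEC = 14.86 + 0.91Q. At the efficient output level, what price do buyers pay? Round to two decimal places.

Social marginal cost = private MC + MEC = 45.93 + 3.97Q.
Set SMC = demand: 45.93 + 3.97Q = 242.53 - 4.32Q → Q* = 23.7153.
Consumer price on the demand curve at Q*: 242.53 − 4.32×23.7153 = 140.0799.

P = $140.08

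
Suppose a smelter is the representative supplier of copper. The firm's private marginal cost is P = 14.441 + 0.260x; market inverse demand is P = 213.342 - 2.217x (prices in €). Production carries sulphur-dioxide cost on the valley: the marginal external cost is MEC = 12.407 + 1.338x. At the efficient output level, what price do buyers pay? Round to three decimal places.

Social marginal cost = private MC + MEC = 26.848 + 1.598x.
Set SMC = demand: 26.848 + 1.598x = 213.342 - 2.217x → x* = 48.8844.
Consumer price on the demand curve at x*: 213.342 − 2.217×48.8844 = 104.9653.

P = €104.965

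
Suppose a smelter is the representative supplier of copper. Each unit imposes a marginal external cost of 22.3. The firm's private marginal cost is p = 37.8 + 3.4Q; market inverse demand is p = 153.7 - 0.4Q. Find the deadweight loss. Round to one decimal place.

DWL = 65.4

Market equilibrium (private): 37.8 + 3.4Q = 153.7 - 0.4Q → Q_m = 30.5000.
Social marginal cost = private MC + MEC = 60.1 + 3.4Q.
Set SMC = demand: 60.1 + 3.4Q = 153.7 - 0.4Q → Q* = 24.6316.
The welfare-loss triangle has base |Q_m − Q*| and height MEC(Q_m) (the vertical gap between SMC and demand is zero at Q* and MEC at Q_m).
DWL = ½ × 5.8684 × 22.3000 = 65.4327.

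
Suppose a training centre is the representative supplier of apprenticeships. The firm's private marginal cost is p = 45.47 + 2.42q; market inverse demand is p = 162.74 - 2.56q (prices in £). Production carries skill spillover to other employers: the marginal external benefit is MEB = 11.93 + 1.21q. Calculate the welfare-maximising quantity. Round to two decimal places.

q* = 34.27

Social marginal cost = private MC − MEB = 33.54 + 1.21q.
Set SMC = demand: 33.54 + 1.21q = 162.74 - 2.56q → q* = 34.2706.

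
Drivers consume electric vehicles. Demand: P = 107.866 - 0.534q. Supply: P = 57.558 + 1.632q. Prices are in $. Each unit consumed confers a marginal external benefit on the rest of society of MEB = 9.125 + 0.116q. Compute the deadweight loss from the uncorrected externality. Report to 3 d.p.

DWL = $34.072

Market equilibrium (private): 57.558 + 1.632q = 107.866 - 0.534q → q_m = 23.2262.
Social marginal benefit = demand + MEB = 116.991 - 0.418q.
Set SMB = MC: 116.991 - 0.418q = 57.558 + 1.632q → q* = 28.9917.
The loss is the area between SMB and MC from q* to q_m; with linear curves that's a triangle of height MEB(q_m).
DWL = ½ × 5.7655 × 11.8192 = 34.0718.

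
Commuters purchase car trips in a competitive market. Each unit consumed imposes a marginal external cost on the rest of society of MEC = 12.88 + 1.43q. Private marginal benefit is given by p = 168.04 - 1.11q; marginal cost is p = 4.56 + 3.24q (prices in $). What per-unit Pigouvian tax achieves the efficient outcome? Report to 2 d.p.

tax = $50.14 per unit

Social marginal benefit = demand − MEC = 155.16 - 2.54q.
Set SMB = MC: 155.16 - 2.54q = 4.56 + 3.24q → q* = 26.0554.
The Pigouvian tax equals MEC at q*: 12.88 + 1.43×26.0554 = 50.1392.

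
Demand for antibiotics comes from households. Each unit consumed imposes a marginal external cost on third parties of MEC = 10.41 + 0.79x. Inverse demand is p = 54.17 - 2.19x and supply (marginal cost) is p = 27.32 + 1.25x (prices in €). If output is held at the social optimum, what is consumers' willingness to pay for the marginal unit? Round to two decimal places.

P = €45.66

Social marginal benefit = demand − MEC = 43.76 - 2.98x.
Set SMB = MC: 43.76 - 2.98x = 27.32 + 1.25x → x* = 3.8865.
Consumer price on the demand curve at x*: 54.17 − 2.19×3.8865 = 45.6586.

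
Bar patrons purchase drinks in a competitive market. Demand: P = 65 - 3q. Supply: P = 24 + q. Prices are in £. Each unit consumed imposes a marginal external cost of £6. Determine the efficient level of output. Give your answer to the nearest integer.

Social marginal benefit = demand − MEC = 59 - 3q.
Set SMB = MC: 59 - 3q = 24 + q → q* = 8.7500.

q* = 9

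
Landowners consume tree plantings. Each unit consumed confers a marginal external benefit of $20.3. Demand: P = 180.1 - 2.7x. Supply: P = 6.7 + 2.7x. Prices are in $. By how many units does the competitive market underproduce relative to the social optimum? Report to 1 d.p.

3.8 units

Market equilibrium (private): 6.7 + 2.7x = 180.1 - 2.7x → x_m = 32.1111.
Social marginal benefit = demand + MEB = 200.4 - 2.7x.
Set SMB = MC: 200.4 - 2.7x = 6.7 + 2.7x → x* = 35.8704.
Gap = |32.1111 − 35.8704| = 3.7593.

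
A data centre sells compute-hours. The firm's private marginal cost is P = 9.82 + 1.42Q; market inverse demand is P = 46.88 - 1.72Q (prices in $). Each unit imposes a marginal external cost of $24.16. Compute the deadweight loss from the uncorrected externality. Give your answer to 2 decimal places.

Market equilibrium (private): 9.82 + 1.42Q = 46.88 - 1.72Q → Q_m = 11.8025.
Social marginal cost = private MC + MEC = 33.98 + 1.42Q.
Set SMC = demand: 33.98 + 1.42Q = 46.88 - 1.72Q → Q* = 4.1083.
The loss is the area between SMC and demand from Q* to Q_m; with linear curves that's a triangle of height MEC(Q_m).
DWL = ½ × 7.6942 × 24.1600 = 92.9459.

DWL = $92.95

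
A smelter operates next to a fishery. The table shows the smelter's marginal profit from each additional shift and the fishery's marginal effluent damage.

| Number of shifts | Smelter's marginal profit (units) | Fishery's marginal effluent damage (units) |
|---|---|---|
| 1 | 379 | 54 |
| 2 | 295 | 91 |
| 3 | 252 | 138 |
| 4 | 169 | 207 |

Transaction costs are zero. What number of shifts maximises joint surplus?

Bargaining reaches the level where marginal profit last exceeds marginal effluent damage.
That holds through level 3 (252 ≥ 138) but not at 4 (169 < 207).

3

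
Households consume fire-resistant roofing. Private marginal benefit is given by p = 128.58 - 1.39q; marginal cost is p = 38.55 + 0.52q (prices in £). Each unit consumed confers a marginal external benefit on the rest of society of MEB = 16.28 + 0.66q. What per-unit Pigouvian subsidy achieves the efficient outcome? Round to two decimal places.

subsidy = £72.41 per unit

Social marginal benefit = demand + MEB = 144.86 - 0.73q.
Set SMB = MC: 144.86 - 0.73q = 38.55 + 0.52q → q* = 85.0480.
The Pigouvian subsidy equals MEB at q*: 16.28 + 0.66×85.0480 = 72.4117.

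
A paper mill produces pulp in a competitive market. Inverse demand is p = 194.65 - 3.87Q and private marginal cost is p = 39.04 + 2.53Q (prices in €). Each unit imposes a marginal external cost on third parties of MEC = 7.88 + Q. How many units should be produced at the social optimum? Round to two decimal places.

Q* = 19.96

Social marginal cost = private MC + MEC = 46.92 + 3.53Q.
Set SMC = demand: 46.92 + 3.53Q = 194.65 - 3.87Q → Q* = 19.9635.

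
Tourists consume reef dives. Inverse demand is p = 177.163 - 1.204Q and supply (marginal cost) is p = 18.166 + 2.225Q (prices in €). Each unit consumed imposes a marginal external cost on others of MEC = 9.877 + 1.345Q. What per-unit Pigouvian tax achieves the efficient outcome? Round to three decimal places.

Social marginal benefit = demand − MEC = 167.286 - 2.549Q.
Set SMB = MC: 167.286 - 2.549Q = 18.166 + 2.225Q → Q* = 31.2359.
The Pigouvian tax equals MEC at Q*: 9.877 + 1.345×31.2359 = 51.8893.

tax = €51.889 per unit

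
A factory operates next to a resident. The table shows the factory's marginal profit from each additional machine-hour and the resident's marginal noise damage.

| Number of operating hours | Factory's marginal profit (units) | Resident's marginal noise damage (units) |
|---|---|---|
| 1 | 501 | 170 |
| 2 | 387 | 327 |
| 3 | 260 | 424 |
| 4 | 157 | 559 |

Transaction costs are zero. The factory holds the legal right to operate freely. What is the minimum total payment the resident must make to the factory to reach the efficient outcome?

417

Left alone the factory would choose level 4 (marginal profit stays positive).
Efficient level: k* = 2 (marginal profit ≥ marginal noise damage through 2).
The resident must at least cover the factory's forgone profit from cutting 4→2: 260 + 157 = 417.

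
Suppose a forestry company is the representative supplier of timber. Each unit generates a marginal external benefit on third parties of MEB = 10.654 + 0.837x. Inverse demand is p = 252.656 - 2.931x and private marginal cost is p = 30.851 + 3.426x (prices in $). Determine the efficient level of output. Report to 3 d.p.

x* = 42.112

Social marginal cost = private MC − MEB = 20.197 + 2.589x.
Set SMC = demand: 20.197 + 2.589x = 252.656 - 2.931x → x* = 42.1121.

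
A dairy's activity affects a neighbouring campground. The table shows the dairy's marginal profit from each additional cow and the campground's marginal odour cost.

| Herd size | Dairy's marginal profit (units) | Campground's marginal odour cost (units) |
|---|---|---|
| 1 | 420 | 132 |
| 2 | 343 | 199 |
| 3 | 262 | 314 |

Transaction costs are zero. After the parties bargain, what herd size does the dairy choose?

Bargaining reaches the level where marginal profit last exceeds marginal odour cost.
That holds through level 2 (343 ≥ 199) but not at 3 (262 < 314).

2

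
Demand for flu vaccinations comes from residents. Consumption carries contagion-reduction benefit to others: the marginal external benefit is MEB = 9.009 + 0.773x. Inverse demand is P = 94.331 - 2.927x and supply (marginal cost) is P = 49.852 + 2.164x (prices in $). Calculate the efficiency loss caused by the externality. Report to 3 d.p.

DWL = $28.770

Market equilibrium (private): 49.852 + 2.164x = 94.331 - 2.927x → x_m = 8.7368.
Social marginal benefit = demand + MEB = 103.340 - 2.154x.
Set SMB = MC: 103.340 - 2.154x = 49.852 + 2.164x → x* = 12.3872.
The welfare-loss triangle has base |x_m − x*| and height MEB(x_m) (the vertical gap between SMB and MC is zero at x* and MEB at x_m).
DWL = ½ × 3.6504 × 15.7625 = 28.7697.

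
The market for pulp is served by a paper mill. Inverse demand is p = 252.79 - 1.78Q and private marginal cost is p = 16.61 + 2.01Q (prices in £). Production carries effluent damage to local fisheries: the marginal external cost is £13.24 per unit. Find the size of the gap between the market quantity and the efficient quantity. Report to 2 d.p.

3.49 units

Market equilibrium (private): 16.61 + 2.01Q = 252.79 - 1.78Q → Q_m = 62.3166.
Social marginal cost = private MC + MEC = 29.85 + 2.01Q.
Set SMC = demand: 29.85 + 2.01Q = 252.79 - 1.78Q → Q* = 58.8232.
Gap = |62.3166 − 58.8232| = 3.4934.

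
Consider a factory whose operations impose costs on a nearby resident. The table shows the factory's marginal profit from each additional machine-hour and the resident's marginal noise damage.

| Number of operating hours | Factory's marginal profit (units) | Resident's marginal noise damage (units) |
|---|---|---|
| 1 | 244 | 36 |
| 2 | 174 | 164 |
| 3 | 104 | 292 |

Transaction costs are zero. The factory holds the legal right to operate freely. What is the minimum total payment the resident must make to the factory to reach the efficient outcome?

Left alone the factory would choose level 3 (marginal profit stays positive).
Efficient level: k* = 2 (marginal profit ≥ marginal noise damage through 2).
The resident must at least cover the factory's forgone profit from cutting 3→2: 104 = 104.

104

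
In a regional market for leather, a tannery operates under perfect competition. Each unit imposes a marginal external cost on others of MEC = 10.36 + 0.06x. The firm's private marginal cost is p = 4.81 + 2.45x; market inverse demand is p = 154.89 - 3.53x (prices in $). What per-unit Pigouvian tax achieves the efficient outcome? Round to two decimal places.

Social marginal cost = private MC + MEC = 15.17 + 2.51x.
Set SMC = demand: 15.17 + 2.51x = 154.89 - 3.53x → x* = 23.1325.
The Pigouvian tax equals MEC at x*: 10.36 + 0.06×23.1325 = 11.7480.

tax = $11.75 per unit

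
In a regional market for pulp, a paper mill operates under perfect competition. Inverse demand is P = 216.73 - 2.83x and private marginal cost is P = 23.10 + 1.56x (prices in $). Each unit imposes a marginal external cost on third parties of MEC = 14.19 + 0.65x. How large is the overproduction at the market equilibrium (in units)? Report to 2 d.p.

8.50 units

Market equilibrium (private): 23.10 + 1.56x = 216.73 - 2.83x → x_m = 44.1071.
Social marginal cost = private MC + MEC = 37.29 + 2.21x.
Set SMC = demand: 37.29 + 2.21x = 216.73 - 2.83x → x* = 35.6032.
Gap = |44.1071 − 35.6032| = 8.5039.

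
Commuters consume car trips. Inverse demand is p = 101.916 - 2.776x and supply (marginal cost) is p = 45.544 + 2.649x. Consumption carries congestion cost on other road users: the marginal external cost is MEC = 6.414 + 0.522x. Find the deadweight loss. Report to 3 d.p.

DWL = 11.783

Market equilibrium (private): 45.544 + 2.649x = 101.916 - 2.776x → x_m = 10.3912.
Social marginal benefit = demand − MEC = 95.502 - 3.298x.
Set SMB = MC: 95.502 - 3.298x = 45.544 + 2.649x → x* = 8.4005.
Height of the DWL triangle at x_m is MC(x_m) − SMB(x_m) = MEC(x_m) = 11.8382.
DWL = ½ × 1.9907 × 11.8382 = 11.7832.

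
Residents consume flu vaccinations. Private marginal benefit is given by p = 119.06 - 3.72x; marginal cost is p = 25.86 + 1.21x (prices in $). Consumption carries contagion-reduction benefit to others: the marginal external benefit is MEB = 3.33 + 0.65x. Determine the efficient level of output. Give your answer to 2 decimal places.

x* = 22.55

Social marginal benefit = demand + MEB = 122.39 - 3.07x.
Set SMB = MC: 122.39 - 3.07x = 25.86 + 1.21x → x* = 22.5537.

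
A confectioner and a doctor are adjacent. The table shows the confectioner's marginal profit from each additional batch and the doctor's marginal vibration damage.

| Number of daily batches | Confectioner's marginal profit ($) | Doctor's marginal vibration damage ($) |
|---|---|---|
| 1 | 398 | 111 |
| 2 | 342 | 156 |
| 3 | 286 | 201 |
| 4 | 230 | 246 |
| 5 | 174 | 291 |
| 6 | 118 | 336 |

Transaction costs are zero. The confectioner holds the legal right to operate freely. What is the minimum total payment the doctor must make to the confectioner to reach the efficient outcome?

$522

Left alone the confectioner would choose level 6 (marginal profit stays positive).
Efficient level: k* = 3 (marginal profit ≥ marginal vibration damage through 3).
The doctor must at least cover the confectioner's forgone profit from cutting 6→3: 230 + 174 + 118 = 522.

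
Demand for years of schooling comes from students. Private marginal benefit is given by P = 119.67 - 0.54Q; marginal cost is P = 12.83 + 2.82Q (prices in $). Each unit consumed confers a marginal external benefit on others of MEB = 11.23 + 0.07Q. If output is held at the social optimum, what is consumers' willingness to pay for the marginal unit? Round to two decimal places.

P = $100.29

Social marginal benefit = demand + MEB = 130.90 - 0.47Q.
Set SMB = MC: 130.90 - 0.47Q = 12.83 + 2.82Q → Q* = 35.8875.
Consumer price on the demand curve at Q*: 119.67 − 0.54×35.8875 = 100.2908.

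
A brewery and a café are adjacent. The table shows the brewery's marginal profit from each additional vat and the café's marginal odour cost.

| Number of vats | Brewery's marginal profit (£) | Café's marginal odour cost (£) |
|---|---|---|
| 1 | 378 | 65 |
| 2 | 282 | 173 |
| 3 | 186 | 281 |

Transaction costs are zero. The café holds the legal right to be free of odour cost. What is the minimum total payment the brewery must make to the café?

£238

Efficient level: marginal profit ≥ marginal odour cost through level 2, so k* = 2.
With the café holding the right, the brewery must at least compensate total damage at k*: 65 + 173 = 238.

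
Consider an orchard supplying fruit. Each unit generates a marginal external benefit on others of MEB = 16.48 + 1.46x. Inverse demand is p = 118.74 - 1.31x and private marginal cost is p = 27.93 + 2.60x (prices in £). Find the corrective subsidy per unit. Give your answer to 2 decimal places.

Social marginal cost = private MC − MEB = 11.45 + 1.14x.
Set SMC = demand: 11.45 + 1.14x = 118.74 - 1.31x → x* = 43.7918.
The Pigouvian subsidy equals MEB at x*: 16.48 + 1.46×43.7918 = 80.4160.

subsidy = £80.42 per unit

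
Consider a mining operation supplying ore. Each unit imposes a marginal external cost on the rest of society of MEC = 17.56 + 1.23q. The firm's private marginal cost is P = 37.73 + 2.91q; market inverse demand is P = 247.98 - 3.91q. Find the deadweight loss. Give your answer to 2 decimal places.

DWL = 191.18

Market equilibrium (private): 37.73 + 2.91q = 247.98 - 3.91q → q_m = 30.8284.
Social marginal cost = private MC + MEC = 55.29 + 4.14q.
Set SMC = demand: 55.29 + 4.14q = 247.98 - 3.91q → q* = 23.9366.
The loss is the area between SMC and demand from q* to q_m; with linear curves that's a triangle of height MEC(q_m).
DWL = ½ × 6.8918 × 55.4790 = 191.1751.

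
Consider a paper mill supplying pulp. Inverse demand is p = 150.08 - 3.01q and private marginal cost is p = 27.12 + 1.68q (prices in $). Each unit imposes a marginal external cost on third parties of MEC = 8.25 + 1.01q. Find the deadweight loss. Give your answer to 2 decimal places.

DWL = $105.80

Market equilibrium (private): 27.12 + 1.68q = 150.08 - 3.01q → q_m = 26.2175.
Social marginal cost = private MC + MEC = 35.37 + 2.69q.
Set SMC = demand: 35.37 + 2.69q = 150.08 - 3.01q → q* = 20.1246.
Height of the DWL triangle at q_m is SMC(q_m) − demand(q_m) = MEC(q_m) = 34.7297.
DWL = ½ × 6.0929 × 34.7297 = 105.8023.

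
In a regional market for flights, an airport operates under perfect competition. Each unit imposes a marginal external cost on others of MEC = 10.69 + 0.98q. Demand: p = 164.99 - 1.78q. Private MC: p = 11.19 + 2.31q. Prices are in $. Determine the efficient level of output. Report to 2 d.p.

Social marginal cost = private MC + MEC = 21.88 + 3.29q.
Set SMC = demand: 21.88 + 3.29q = 164.99 - 1.78q → q* = 28.2268.

q* = 28.23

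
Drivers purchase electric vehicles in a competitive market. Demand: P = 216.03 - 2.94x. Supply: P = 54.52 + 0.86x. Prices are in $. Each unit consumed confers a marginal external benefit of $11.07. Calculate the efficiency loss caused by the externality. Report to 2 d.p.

Market equilibrium (private): 54.52 + 0.86x = 216.03 - 2.94x → x_m = 42.5026.
Social marginal benefit = demand + MEB = 227.10 - 2.94x.
Set SMB = MC: 227.10 - 2.94x = 54.52 + 0.86x → x* = 45.4158.
The loss is the area between SMB and MC from x* to x_m; with linear curves that's a triangle of height MEB(x_m).
DWL = ½ × 2.9132 × 11.0700 = 16.1246.

DWL = $16.12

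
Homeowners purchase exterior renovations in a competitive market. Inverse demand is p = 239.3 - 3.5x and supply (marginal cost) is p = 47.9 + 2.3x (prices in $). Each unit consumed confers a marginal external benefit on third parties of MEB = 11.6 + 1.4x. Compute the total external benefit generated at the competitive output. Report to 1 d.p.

$1145.1

Market equilibrium (private): 47.9 + 2.3x = 239.3 - 3.5x → x_m = 33.0000.
Total external benefit = ∫₀^{x_m} (11.6 + 1.4x) dx = 11.6×33.0000 + ½×1.4×33.0000² = 1145.1000.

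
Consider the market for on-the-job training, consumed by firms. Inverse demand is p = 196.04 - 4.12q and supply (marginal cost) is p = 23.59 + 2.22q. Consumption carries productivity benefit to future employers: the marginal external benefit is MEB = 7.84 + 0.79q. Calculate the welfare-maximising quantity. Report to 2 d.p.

q* = 32.48

Social marginal benefit = demand + MEB = 203.88 - 3.33q.
Set SMB = MC: 203.88 - 3.33q = 23.59 + 2.22q → q* = 32.4847.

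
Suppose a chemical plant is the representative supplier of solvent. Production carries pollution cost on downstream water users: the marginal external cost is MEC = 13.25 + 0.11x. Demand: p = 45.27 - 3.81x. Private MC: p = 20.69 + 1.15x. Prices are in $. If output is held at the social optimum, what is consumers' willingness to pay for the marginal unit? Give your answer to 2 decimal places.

Social marginal cost = private MC + MEC = 33.94 + 1.26x.
Set SMC = demand: 33.94 + 1.26x = 45.27 - 3.81x → x* = 2.2347.
Consumer price on the demand curve at x*: 45.27 − 3.81×2.2347 = 36.7558.

P = $36.76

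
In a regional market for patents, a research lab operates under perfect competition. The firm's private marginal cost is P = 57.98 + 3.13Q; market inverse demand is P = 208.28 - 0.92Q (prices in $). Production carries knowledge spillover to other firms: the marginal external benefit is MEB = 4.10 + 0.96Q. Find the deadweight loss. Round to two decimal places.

Market equilibrium (private): 57.98 + 3.13Q = 208.28 - 0.92Q → Q_m = 37.1111.
Social marginal cost = private MC − MEB = 53.88 + 2.17Q.
Set SMC = demand: 53.88 + 2.17Q = 208.28 - 0.92Q → Q* = 49.9676.
The welfare-loss triangle has base |Q_m − Q*| and height MEB(Q_m) (the vertical gap between SMC and demand is zero at Q* and MEB at Q_m).
DWL = ½ × 12.8565 × 39.7267 = 255.3732.

DWL = $255.37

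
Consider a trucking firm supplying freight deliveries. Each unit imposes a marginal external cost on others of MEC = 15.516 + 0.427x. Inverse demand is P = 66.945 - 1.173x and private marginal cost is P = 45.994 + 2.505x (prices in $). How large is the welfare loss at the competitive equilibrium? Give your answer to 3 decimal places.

Market equilibrium (private): 45.994 + 2.505x = 66.945 - 1.173x → x_m = 5.6963.
Social marginal cost = private MC + MEC = 61.510 + 2.932x.
Set SMC = demand: 61.510 + 2.932x = 66.945 - 1.173x → x* = 1.3240.
The loss is the area between SMC and demand from x* to x_m; with linear curves that's a triangle of height MEC(x_m).
DWL = ½ × 4.3723 × 17.9483 = 39.2377.

DWL = $39.238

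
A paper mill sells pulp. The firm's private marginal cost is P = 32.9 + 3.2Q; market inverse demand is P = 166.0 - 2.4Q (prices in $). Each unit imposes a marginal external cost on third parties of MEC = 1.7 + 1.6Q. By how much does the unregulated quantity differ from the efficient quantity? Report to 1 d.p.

5.5 units

Market equilibrium (private): 32.9 + 3.2Q = 166.0 - 2.4Q → Q_m = 23.7679.
Social marginal cost = private MC + MEC = 34.6 + 4.8Q.
Set SMC = demand: 34.6 + 4.8Q = 166.0 - 2.4Q → Q* = 18.2500.
Gap = |23.7679 − 18.2500| = 5.5179.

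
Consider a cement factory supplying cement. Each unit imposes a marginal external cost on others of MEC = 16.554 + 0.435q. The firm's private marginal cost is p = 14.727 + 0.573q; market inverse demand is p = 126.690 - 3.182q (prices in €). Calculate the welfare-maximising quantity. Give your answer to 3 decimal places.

Social marginal cost = private MC + MEC = 31.281 + 1.008q.
Set SMC = demand: 31.281 + 1.008q = 126.690 - 3.182q → q* = 22.7706.

q* = 22.771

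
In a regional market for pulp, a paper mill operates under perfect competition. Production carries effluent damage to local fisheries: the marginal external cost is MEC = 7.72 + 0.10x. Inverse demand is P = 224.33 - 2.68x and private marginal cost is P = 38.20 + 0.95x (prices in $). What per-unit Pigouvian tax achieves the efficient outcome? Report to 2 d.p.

tax = $12.50 per unit

Social marginal cost = private MC + MEC = 45.92 + 1.05x.
Set SMC = demand: 45.92 + 1.05x = 224.33 - 2.68x → x* = 47.8311.
The Pigouvian tax equals MEC at x*: 7.72 + 0.10×47.8311 = 12.5031.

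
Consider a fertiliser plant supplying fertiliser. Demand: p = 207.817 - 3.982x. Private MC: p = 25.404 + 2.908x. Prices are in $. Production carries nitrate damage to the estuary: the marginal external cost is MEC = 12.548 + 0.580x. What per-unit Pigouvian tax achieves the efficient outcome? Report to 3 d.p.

Social marginal cost = private MC + MEC = 37.952 + 3.488x.
Set SMC = demand: 37.952 + 3.488x = 207.817 - 3.982x → x* = 22.7396.
The Pigouvian tax equals MEC at x*: 12.548 + 0.580×22.7396 = 25.7370.

tax = $25.737 per unit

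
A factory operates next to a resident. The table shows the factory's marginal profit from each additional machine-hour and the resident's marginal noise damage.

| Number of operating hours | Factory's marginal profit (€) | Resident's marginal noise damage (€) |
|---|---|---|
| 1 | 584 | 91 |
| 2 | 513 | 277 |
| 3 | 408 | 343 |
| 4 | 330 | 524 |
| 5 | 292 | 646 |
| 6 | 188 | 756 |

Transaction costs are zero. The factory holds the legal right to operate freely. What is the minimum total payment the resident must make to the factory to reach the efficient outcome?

Left alone the factory would choose level 6 (marginal profit stays positive).
Efficient level: k* = 3 (marginal profit ≥ marginal noise damage through 3).
The resident must at least cover the factory's forgone profit from cutting 6→3: 330 + 292 + 188 = 810.

€810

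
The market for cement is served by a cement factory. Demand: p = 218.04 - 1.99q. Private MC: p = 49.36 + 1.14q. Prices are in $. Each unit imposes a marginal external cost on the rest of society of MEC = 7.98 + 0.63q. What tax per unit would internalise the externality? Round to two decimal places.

Social marginal cost = private MC + MEC = 57.34 + 1.77q.
Set SMC = demand: 57.34 + 1.77q = 218.04 - 1.99q → q* = 42.7394.
The Pigouvian tax equals MEC at q*: 7.98 + 0.63×42.7394 = 34.9058.

tax = $34.91 per unit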